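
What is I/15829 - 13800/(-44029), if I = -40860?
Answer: -1580584740/696935041 ≈ -2.2679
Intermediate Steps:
I/15829 - 13800/(-44029) = -40860/15829 - 13800/(-44029) = -40860*1/15829 - 13800*(-1/44029) = -40860/15829 + 13800/44029 = -1580584740/696935041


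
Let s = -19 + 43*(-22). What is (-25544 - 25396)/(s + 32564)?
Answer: -5660/3511 ≈ -1.6121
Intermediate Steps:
s = -965 (s = -19 - 946 = -965)
(-25544 - 25396)/(s + 32564) = (-25544 - 25396)/(-965 + 32564) = -50940/31599 = -50940*1/31599 = -5660/3511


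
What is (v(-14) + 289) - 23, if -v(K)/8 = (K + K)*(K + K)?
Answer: -6006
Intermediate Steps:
v(K) = -32*K² (v(K) = -8*(K + K)*(K + K) = -8*2*K*2*K = -32*K²)
(v(-14) + 289) - 23 = (-32*(-14)² + 289) - 23 = (-32*196 + 289) - 23 = (-6272 + 289) - 23 = -5983 - 23 = -6006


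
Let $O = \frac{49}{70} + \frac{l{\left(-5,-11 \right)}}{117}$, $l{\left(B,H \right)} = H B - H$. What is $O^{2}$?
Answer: $\frac{243049}{152100} \approx 1.598$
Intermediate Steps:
$l{\left(B,H \right)} = - H + B H$ ($l{\left(B,H \right)} = B H - H = - H + B H$)
$O = \frac{493}{390}$ ($O = \frac{49}{70} + \frac{\left(-11\right) \left(-1 - 5\right)}{117} = 49 \cdot \frac{1}{70} + \left(-11\right) \left(-6\right) \frac{1}{117} = \frac{7}{10} + 66 \cdot \frac{1}{117} = \frac{7}{10} + \frac{22}{39} = \frac{493}{390} \approx 1.2641$)
$O^{2} = \left(\frac{493}{390}\right)^{2} = \frac{243049}{152100}$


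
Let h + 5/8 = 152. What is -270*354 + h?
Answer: -763429/8 ≈ -95429.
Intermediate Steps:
h = 1211/8 (h = -5/8 + 152 = 1211/8 ≈ 151.38)
-270*354 + h = -270*354 + 1211/8 = -95580 + 1211/8 = -763429/8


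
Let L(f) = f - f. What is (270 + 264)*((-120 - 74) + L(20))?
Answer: -103596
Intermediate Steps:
L(f) = 0
(270 + 264)*((-120 - 74) + L(20)) = (270 + 264)*((-120 - 74) + 0) = 534*(-194 + 0) = 534*(-194) = -103596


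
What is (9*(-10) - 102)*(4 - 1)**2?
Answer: -1728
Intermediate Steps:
(9*(-10) - 102)*(4 - 1)**2 = (-90 - 102)*3**2 = -192*9 = -1728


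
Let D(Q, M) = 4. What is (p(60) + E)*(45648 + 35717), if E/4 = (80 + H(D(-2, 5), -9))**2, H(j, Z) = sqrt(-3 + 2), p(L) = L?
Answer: 2087500440 + 52073600*I ≈ 2.0875e+9 + 5.2074e+7*I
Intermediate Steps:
H(j, Z) = I (H(j, Z) = sqrt(-1) = I)
E = 4*(80 + I)**2 ≈ 25596.0 + 640.0*I
(p(60) + E)*(45648 + 35717) = (60 + (25596 + 640*I))*(45648 + 35717) = (25656 + 640*I)*81365 = 2087500440 + 52073600*I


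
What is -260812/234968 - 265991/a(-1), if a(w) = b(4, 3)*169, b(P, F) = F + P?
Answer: -15701978471/69491786 ≈ -225.95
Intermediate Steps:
a(w) = 1183 (a(w) = (3 + 4)*169 = 7*169 = 1183)
-260812/234968 - 265991/a(-1) = -260812/234968 - 265991/1183 = -260812*1/234968 - 265991*1/1183 = -65203/58742 - 265991/1183 = -15701978471/69491786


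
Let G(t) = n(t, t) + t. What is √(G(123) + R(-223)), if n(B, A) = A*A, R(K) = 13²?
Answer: √15421 ≈ 124.18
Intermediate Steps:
R(K) = 169
n(B, A) = A²
G(t) = t + t² (G(t) = t² + t = t + t²)
√(G(123) + R(-223)) = √(123*(1 + 123) + 169) = √(123*124 + 169) = √(15252 + 169) = √15421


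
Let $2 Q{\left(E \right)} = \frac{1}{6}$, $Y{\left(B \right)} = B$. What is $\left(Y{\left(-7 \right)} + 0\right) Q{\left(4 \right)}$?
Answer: $- \frac{7}{12} \approx -0.58333$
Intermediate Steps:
$Q{\left(E \right)} = \frac{1}{12}$ ($Q{\left(E \right)} = \frac{1}{2 \cdot 6} = \frac{1}{2} \cdot \frac{1}{6} = \frac{1}{12}$)
$\left(Y{\left(-7 \right)} + 0\right) Q{\left(4 \right)} = \left(-7 + 0\right) \frac{1}{12} = \left(-7\right) \frac{1}{12} = - \frac{7}{12}$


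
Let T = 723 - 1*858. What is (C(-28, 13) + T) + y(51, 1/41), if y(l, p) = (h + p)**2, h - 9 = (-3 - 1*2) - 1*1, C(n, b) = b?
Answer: -189706/1681 ≈ -112.85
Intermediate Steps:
h = 3 (h = 9 + ((-3 - 1*2) - 1*1) = 9 + ((-3 - 2) - 1) = 9 + (-5 - 1) = 9 - 6 = 3)
T = -135 (T = 723 - 858 = -135)
y(l, p) = (3 + p)**2
(C(-28, 13) + T) + y(51, 1/41) = (13 - 135) + (3 + 1/41)**2 = -122 + (3 + 1/41)**2 = -122 + (124/41)**2 = -122 + 15376/1681 = -189706/1681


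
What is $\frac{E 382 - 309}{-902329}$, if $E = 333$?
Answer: $- \frac{126897}{902329} \approx -0.14063$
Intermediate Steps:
$\frac{E 382 - 309}{-902329} = \frac{333 \cdot 382 - 309}{-902329} = \left(127206 - 309\right) \left(- \frac{1}{902329}\right) = 126897 \left(- \frac{1}{902329}\right) = - \frac{126897}{902329}$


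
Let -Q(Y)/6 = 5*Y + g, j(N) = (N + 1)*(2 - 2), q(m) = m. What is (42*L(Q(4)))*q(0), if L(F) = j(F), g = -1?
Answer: 0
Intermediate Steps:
j(N) = 0 (j(N) = (1 + N)*0 = 0)
Q(Y) = 6 - 30*Y (Q(Y) = -6*(5*Y - 1) = -6*(-1 + 5*Y) = 6 - 30*Y)
L(F) = 0
(42*L(Q(4)))*q(0) = (42*0)*0 = 0*0 = 0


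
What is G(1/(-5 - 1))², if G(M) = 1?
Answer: 1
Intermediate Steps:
G(1/(-5 - 1))² = 1² = 1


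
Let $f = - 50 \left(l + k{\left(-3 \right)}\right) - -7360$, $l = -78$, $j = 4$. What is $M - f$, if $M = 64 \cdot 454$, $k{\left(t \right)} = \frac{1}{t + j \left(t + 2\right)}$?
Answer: $\frac{124522}{7} \approx 17789.0$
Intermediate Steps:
$k{\left(t \right)} = \frac{1}{8 + 5 t}$ ($k{\left(t \right)} = \frac{1}{t + 4 \left(t + 2\right)} = \frac{1}{t + 4 \left(2 + t\right)} = \frac{1}{t + \left(8 + 4 t\right)} = \frac{1}{8 + 5 t}$)
$M = 29056$
$f = \frac{78870}{7}$ ($f = - 50 \left(-78 + \frac{1}{8 + 5 \left(-3\right)}\right) - -7360 = - 50 \left(-78 + \frac{1}{8 - 15}\right) + 7360 = - 50 \left(-78 + \frac{1}{-7}\right) + 7360 = - 50 \left(-78 - \frac{1}{7}\right) + 7360 = \left(-50\right) \left(- \frac{547}{7}\right) + 7360 = \frac{27350}{7} + 7360 = \frac{78870}{7} \approx 11267.0$)
$M - f = 29056 - \frac{78870}{7} = \frac{124522}{7}$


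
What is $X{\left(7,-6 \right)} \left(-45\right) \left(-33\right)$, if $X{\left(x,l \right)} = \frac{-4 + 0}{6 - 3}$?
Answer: $-1980$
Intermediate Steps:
$X{\left(x,l \right)} = - \frac{4}{3}$
$X{\left(7,-6 \right)} \left(-45\right) \left(-33\right) = \left(- \frac{4}{3}\right) \left(-45\right) \left(-33\right) = 60 \left(-33\right) = -1980$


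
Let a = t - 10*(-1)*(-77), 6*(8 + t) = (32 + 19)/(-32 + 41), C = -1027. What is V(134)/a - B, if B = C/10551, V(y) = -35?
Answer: 21011779/147576837 ≈ 0.14238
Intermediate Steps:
t = -127/18 (t = -8 + ((32 + 19)/(-32 + 41))/6 = -8 + (51/9)/6 = -8 + (51*(⅑))/6 = -8 + (⅙)*(17/3) = -8 + 17/18 = -127/18 ≈ -7.0556)
B = -1027/10551 ≈ -0.097337
a = -13987/18 (a = -127/18 - 10*(-1)*(-77) = -127/18 + 10*(-77) = -127/18 - 770 = -13987/18 ≈ -777.06)
V(134)/a - B = -35/(-13987/18) - 1*(-1027/10551) = -35*(-18/13987) + 1027/10551 = 630/13987 + 1027/10551 = 21011779/147576837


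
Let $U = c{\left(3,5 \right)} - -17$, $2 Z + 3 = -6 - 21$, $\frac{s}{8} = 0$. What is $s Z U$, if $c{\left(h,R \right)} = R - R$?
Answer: $0$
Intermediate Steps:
$s = 0$ ($s = 8 \cdot 0 = 0$)
$Z = -15$ ($Z = - \frac{3}{2} + \frac{-6 - 21}{2} = - \frac{3}{2} + \frac{1}{2} \left(-27\right) = - \frac{3}{2} - \frac{27}{2} = -15$)
$c{\left(h,R \right)} = 0$
$U = 17$ ($U = 0 - -17 = 0 + 17 = 17$)
$s Z U = 0 \left(-15\right) 17 = 0 \cdot 17 = 0$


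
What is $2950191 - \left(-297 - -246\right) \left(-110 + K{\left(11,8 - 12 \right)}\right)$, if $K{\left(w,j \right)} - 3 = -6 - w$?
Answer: $2943867$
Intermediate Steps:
$K{\left(w,j \right)} = -3 - w$ ($K{\left(w,j \right)} = 3 - \left(6 + w\right) = -3 - w$)
$2950191 - \left(-297 - -246\right) \left(-110 + K{\left(11,8 - 12 \right)}\right) = 2950191 - \left(-297 - -246\right) \left(-110 - 14\right) = 2950191 - \left(-297 + 246\right) \left(-110 - 14\right) = 2950191 - - 51 \left(-110 - 14\right) = 2950191 - \left(-51\right) \left(-124\right) = 2950191 - 6324 = 2943867$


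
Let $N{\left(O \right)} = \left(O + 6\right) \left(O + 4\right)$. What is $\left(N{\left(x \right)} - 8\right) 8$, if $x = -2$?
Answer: $0$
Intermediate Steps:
$N{\left(O \right)} = \left(4 + O\right) \left(6 + O\right)$ ($N{\left(O \right)} = \left(6 + O\right) \left(4 + O\right) = \left(4 + O\right) \left(6 + O\right)$)
$\left(N{\left(x \right)} - 8\right) 8 = \left(\left(24 + \left(-2\right)^{2} + 10 \left(-2\right)\right) - 8\right) 8 = \left(\left(24 + 4 - 20\right) - 8\right) 8 = \left(8 - 8\right) 8 = 0 \cdot 8 = 0$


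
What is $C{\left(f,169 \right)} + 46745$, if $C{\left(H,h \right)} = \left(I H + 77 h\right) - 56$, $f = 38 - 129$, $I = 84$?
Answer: $52058$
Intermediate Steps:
$f = -91$ ($f = 38 - 129 = -91$)
$C{\left(H,h \right)} = -56 + 77 h + 84 H$ ($C{\left(H,h \right)} = \left(84 H + 77 h\right) - 56 = \left(77 h + 84 H\right) - 56 = -56 + 77 h + 84 H$)
$C{\left(f,169 \right)} + 46745 = \left(-56 + 77 \cdot 169 + 84 \left(-91\right)\right) + 46745 = \left(-56 + 13013 - 7644\right) + 46745 = 5313 + 46745 = 52058$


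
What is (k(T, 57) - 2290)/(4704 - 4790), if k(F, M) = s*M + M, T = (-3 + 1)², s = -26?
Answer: 3715/86 ≈ 43.198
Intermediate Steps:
T = 4 (T = (-2)² = 4)
k(F, M) = -25*M (k(F, M) = -26*M + M = -25*M)
(k(T, 57) - 2290)/(4704 - 4790) = (-25*57 - 2290)/(4704 - 4790) = (-1425 - 2290)/(-86) = -3715*(-1/86) = 3715/86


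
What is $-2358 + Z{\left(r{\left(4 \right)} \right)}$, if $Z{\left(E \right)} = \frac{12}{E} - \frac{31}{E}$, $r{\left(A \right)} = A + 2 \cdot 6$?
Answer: $- \frac{37747}{16} \approx -2359.2$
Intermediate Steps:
$r{\left(A \right)} = 12 + A$ ($r{\left(A \right)} = A + 12 = 12 + A$)
$Z{\left(E \right)} = - \frac{19}{E}$
$-2358 + Z{\left(r{\left(4 \right)} \right)} = -2358 - \frac{19}{12 + 4} = -2358 - \frac{19}{16} = - \frac{37747}{16}$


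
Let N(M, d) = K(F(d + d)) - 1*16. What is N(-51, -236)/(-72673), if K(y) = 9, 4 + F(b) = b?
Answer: 7/72673 ≈ 9.6322e-5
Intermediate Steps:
F(b) = -4 + b
N(M, d) = -7 (N(M, d) = 9 - 1*16 = 9 - 16 = -7)
N(-51, -236)/(-72673) = -7/(-72673) = -7*(-1/72673) = 7/72673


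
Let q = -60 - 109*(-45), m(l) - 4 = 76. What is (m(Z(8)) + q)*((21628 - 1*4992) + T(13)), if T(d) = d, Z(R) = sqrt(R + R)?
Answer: 81996325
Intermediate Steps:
Z(R) = sqrt(2)*sqrt(R) (Z(R) = sqrt(2*R) = sqrt(2)*sqrt(R))
m(l) = 80 (m(l) = 4 + 76 = 80)
q = 4845 (q = -60 + 4905 = 4845)
(m(Z(8)) + q)*((21628 - 1*4992) + T(13)) = (80 + 4845)*((21628 - 1*4992) + 13) = 4925*((21628 - 4992) + 13) = 4925*(16636 + 13) = 4925*16649 = 81996325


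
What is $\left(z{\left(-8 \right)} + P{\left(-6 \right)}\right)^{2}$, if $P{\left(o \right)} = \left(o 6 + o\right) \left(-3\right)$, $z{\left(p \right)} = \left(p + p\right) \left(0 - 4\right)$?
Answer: $36100$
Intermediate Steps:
$z{\left(p \right)} = - 8 p$ ($z{\left(p \right)} = 2 p \left(-4\right) = - 8 p$)
$P{\left(o \right)} = - 21 o$ ($P{\left(o \right)} = \left(6 o + o\right) \left(-3\right) = 7 o \left(-3\right) = - 21 o$)
$\left(z{\left(-8 \right)} + P{\left(-6 \right)}\right)^{2} = \left(\left(-8\right) \left(-8\right) - -126\right)^{2} = \left(64 + 126\right)^{2} = 190^{2} = 36100$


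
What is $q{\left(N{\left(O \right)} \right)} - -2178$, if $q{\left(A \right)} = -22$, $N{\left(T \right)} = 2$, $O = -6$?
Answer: $2156$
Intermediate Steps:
$q{\left(N{\left(O \right)} \right)} - -2178 = -22 - -2178 = -22 + 2178 = 2156$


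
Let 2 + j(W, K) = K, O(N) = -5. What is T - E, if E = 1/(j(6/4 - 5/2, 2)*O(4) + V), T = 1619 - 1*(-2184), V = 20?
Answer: 76059/20 ≈ 3802.9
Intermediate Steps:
j(W, K) = -2 + K
T = 3803 (T = 1619 + 2184 = 3803)
E = 1/20 (E = 1/((-2 + 2)*(-5) + 20) = 1/(0*(-5) + 20) = 1/(0 + 20) = 1/20 ≈ 0.050000)
T - E = 3803 - 1*1/20 = 3803 - 1/20 = 76059/20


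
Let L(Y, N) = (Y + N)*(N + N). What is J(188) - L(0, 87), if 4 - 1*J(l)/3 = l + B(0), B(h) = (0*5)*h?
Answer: -15690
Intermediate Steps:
B(h) = 0 (B(h) = 0*h = 0)
L(Y, N) = 2*N*(N + Y) (L(Y, N) = (N + Y)*(2*N) = 2*N*(N + Y))
J(l) = 12 - 3*l (J(l) = 12 - 3*(l + 0) = 12 - 3*l)
J(188) - L(0, 87) = (12 - 3*188) - 2*87*(87 + 0) = (12 - 564) - 2*87*87 = -552 - 1*15138 = -552 - 15138 = -15690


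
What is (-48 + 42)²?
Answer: 36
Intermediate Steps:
(-48 + 42)² = (-6)² = 36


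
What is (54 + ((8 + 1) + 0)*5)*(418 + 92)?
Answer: 50490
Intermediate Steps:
(54 + ((8 + 1) + 0)*5)*(418 + 92) = (54 + (9 + 0)*5)*510 = (54 + 9*5)*510 = (54 + 45)*510 = 99*510 = 50490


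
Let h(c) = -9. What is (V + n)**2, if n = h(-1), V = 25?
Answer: 256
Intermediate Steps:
n = -9
(V + n)**2 = (25 - 9)**2 = 16**2 = 256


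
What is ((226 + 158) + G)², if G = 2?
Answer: 148996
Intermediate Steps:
((226 + 158) + G)² = ((226 + 158) + 2)² = (384 + 2)² = 386² = 148996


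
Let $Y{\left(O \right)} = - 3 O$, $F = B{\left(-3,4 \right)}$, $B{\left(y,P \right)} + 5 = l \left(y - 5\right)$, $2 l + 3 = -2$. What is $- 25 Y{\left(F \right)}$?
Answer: $1125$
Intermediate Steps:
$l = - \frac{5}{2}$ ($l = - \frac{3}{2} + \frac{1}{2} \left(-2\right) = - \frac{3}{2} - 1 = - \frac{5}{2} \approx -2.5$)
$B{\left(y,P \right)} = \frac{15}{2} - \frac{5 y}{2}$ ($B{\left(y,P \right)} = -5 - \frac{5 \left(y - 5\right)}{2} = -5 - \frac{5 \left(-5 + y\right)}{2} = -5 - \left(- \frac{25}{2} + \frac{5 y}{2}\right) = \frac{15}{2} - \frac{5 y}{2}$)
$F = 15$ ($F = \frac{15}{2} - - \frac{15}{2} = \frac{15}{2} + \frac{15}{2} = 15$)
$- 25 Y{\left(F \right)} = - 25 \left(\left(-3\right) 15\right) = \left(-25\right) \left(-45\right) = 1125$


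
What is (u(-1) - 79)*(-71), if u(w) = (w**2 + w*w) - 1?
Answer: 5538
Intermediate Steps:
u(w) = -1 + 2*w**2 (u(w) = (w**2 + w**2) - 1 = 2*w**2 - 1 = -1 + 2*w**2)
(u(-1) - 79)*(-71) = ((-1 + 2*(-1)**2) - 79)*(-71) = ((-1 + 2*1) - 79)*(-71) = ((-1 + 2) - 79)*(-71) = (1 - 79)*(-71) = -78*(-71) = 5538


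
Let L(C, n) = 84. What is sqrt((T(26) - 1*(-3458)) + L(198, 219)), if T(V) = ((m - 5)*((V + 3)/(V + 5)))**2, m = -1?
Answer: sqrt(3434138)/31 ≈ 59.779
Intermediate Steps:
T(V) = 36*(3 + V)**2/(5 + V)**2 (T(V) = ((-1 - 5)*((V + 3)/(V + 5)))**2 = (-6*(3 + V)/(5 + V))**2 = 36*(3 + V)**2/(5 + V)**2)
sqrt((T(26) - 1*(-3458)) + L(198, 219)) = sqrt((36*(3 + 26)**2/(5 + 26)**2 - 1*(-3458)) + 84) = sqrt((36*29**2/31**2 + 3458) + 84) = sqrt((36*841*(1/961) + 3458) + 84) = sqrt((30276/961 + 3458) + 84) = sqrt(3353414/961 + 84) = sqrt(3434138/961) = sqrt(3434138)/31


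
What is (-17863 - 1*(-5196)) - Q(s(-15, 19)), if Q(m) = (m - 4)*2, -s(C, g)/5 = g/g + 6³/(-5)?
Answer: -13081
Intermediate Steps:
s(C, g) = 211 (s(C, g) = -5*(g/g + 6³/(-5)) = -5*(1 + 216*(-⅕)) = -5*(1 - 216/5) = -5*(-211/5) = 211)
Q(m) = -8 + 2*m (Q(m) = (-4 + m)*2 = -8 + 2*m)
(-17863 - 1*(-5196)) - Q(s(-15, 19)) = (-17863 - 1*(-5196)) - (-8 + 2*211) = (-17863 + 5196) - (-8 + 422) = -12667 - 1*414 = -12667 - 414 = -13081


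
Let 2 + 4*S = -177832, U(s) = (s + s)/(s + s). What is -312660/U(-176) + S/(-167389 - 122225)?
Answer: -60367112521/193076 ≈ -3.1266e+5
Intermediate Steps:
U(s) = 1 (U(s) = (2*s)/((2*s)) = (2*s)*(1/(2*s)) = 1)
S = -88917/2 (S = -½ + (¼)*(-177832) = -½ - 44458 = -88917/2 ≈ -44459.)
-312660/U(-176) + S/(-167389 - 122225) = -312660/1 - 88917/(2*(-167389 - 122225)) = -312660*1 - 88917/2/(-289614) = -312660 - 88917/2*(-1/289614) = -312660 + 29639/193076 = -60367112521/193076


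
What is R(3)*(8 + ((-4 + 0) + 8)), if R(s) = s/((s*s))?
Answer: 4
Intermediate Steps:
R(s) = 1/s (R(s) = s/(s²) = s/s² = 1/s)
R(3)*(8 + ((-4 + 0) + 8)) = (8 + ((-4 + 0) + 8))/3 = (8 + (-4 + 8))/3 = (8 + 4)/3 = (⅓)*12 = 4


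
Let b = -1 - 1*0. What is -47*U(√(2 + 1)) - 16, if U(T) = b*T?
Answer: -16 + 47*√3 ≈ 65.406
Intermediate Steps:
b = -1 (b = -1 + 0 = -1)
U(T) = -T
-47*U(√(2 + 1)) - 16 = -(-47)*√(2 + 1) - 16 = -(-47)*√3 - 16 = 47*√3 - 16 = -16 + 47*√3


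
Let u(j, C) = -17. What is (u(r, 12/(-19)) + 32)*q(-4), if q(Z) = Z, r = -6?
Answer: -60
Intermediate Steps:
(u(r, 12/(-19)) + 32)*q(-4) = (-17 + 32)*(-4) = 15*(-4) = -60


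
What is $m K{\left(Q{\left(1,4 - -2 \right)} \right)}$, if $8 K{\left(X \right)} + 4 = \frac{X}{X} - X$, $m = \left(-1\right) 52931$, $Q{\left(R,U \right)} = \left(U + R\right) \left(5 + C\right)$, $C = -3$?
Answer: $\frac{899827}{8} \approx 1.1248 \cdot 10^{5}$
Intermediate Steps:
$Q{\left(R,U \right)} = 2 R + 2 U$ ($Q{\left(R,U \right)} = \left(U + R\right) \left(5 - 3\right) = \left(R + U\right) 2 = 2 R + 2 U$)
$m = -52931$
$K{\left(X \right)} = - \frac{3}{8} - \frac{X}{8}$ ($K{\left(X \right)} = - \frac{1}{2} + \frac{\frac{X}{X} - X}{8} = - \frac{1}{2} + \frac{1 - X}{8} = - \frac{1}{2} - \left(- \frac{1}{8} + \frac{X}{8}\right) = - \frac{3}{8} - \frac{X}{8}$)
$m K{\left(Q{\left(1,4 - -2 \right)} \right)} = - 52931 \left(- \frac{3}{8} - \frac{2 \cdot 1 + 2 \left(4 - -2\right)}{8}\right) = - 52931 \left(- \frac{3}{8} - \frac{2 + 2 \left(4 + 2\right)}{8}\right) = - 52931 \left(- \frac{3}{8} - \frac{2 + 2 \cdot 6}{8}\right) = - 52931 \left(- \frac{3}{8} - \frac{2 + 12}{8}\right) = - 52931 \left(- \frac{3}{8} - \frac{7}{4}\right) = \left(-52931\right) \left(- \frac{17}{8}\right) = \frac{899827}{8}$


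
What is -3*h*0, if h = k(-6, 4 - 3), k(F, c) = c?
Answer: 0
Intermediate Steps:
h = 1 (h = 4 - 3 = 1)
-3*h*0 = -3*1*0 = -3*0 = 0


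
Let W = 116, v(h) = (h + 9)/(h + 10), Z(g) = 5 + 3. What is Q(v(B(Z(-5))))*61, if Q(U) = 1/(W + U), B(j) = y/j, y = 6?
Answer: 2623/5027 ≈ 0.52178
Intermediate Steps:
Z(g) = 8
B(j) = 6/j
v(h) = (9 + h)/(10 + h)
Q(U) = 1/(116 + U)
Q(v(B(Z(-5))))*61 = 61/(116 + (9 + 6/8)/(10 + 6/8)) = 61/(116 + (9 + 6*(⅛))/(10 + 6*(⅛))) = 61/(116 + (9 + ¾)/(10 + ¾)) = 61/(116 + (39/4)/(43/4)) = 61/(116 + (4/43)*(39/4)) = 61/(116 + 39/43) = 61/(5027/43) = (43/5027)*61 = 2623/5027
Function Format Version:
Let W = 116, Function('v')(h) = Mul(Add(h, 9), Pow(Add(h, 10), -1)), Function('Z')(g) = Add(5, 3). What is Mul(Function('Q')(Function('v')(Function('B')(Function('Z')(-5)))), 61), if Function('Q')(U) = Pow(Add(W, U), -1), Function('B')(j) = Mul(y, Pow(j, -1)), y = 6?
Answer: Rational(2623, 5027) ≈ 0.52178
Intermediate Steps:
Function('Z')(g) = 8
Function('B')(j) = Mul(6, Pow(j, -1))
Function('v')(h) = Mul(Pow(Add(10, h), -1), Add(9, h)) (Function('v')(h) = Mul(Add(9, h), Pow(Add(10, h), -1)) = Mul(Pow(Add(10, h), -1), Add(9, h)))
Function('Q')(U) = Pow(Add(116, U), -1)
Mul(Function('Q')(Function('v')(Function('B')(Function('Z')(-5)))), 61) = Mul(Pow(Add(116, Mul(Pow(Add(10, Mul(6, Pow(8, -1))), -1), Add(9, Mul(6, Pow(8, -1))))), -1), 61) = Mul(Pow(Add(116, Mul(Pow(Add(10, Mul(6, Rational(1, 8))), -1), Add(9, Mul(6, Rational(1, 8))))), -1), 61) = Mul(Pow(Add(116, Mul(Pow(Add(10, Rational(3, 4)), -1), Add(9, Rational(3, 4)))), -1), 61) = Mul(Pow(Add(116, Mul(Pow(Rational(43, 4), -1), Rational(39, 4))), -1), 61) = Mul(Pow(Add(116, Mul(Rational(4, 43), Rational(39, 4))), -1), 61) = Mul(Pow(Add(116, Rational(39, 43)), -1), 61) = Mul(Pow(Rational(5027, 43), -1), 61) = Mul(Rational(43, 5027), 61) = Rational(2623, 5027)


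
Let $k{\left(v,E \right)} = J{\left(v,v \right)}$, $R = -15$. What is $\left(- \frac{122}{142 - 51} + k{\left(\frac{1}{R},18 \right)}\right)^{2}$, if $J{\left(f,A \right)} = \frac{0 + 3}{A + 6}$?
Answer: $\frac{45738169}{65593801} \approx 0.69729$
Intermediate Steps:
$J{\left(f,A \right)} = \frac{3}{6 + A}$
$k{\left(v,E \right)} = \frac{3}{6 + v}$
$\left(- \frac{122}{142 - 51} + k{\left(\frac{1}{R},18 \right)}\right)^{2} = \left(- \frac{122}{142 - 51} + \frac{3}{6 + \frac{1}{-15}}\right)^{2} = \left(- \frac{122}{142 - 51} + \frac{3}{6 - \frac{1}{15}}\right)^{2} = \left(- \frac{122}{91} + \frac{3}{\frac{89}{15}}\right)^{2} = \left(\left(-122\right) \frac{1}{91} + 3 \cdot \frac{15}{89}\right)^{2} = \left(- \frac{122}{91} + \frac{45}{89}\right)^{2} = \left(- \frac{6763}{8099}\right)^{2} = \frac{45738169}{65593801}$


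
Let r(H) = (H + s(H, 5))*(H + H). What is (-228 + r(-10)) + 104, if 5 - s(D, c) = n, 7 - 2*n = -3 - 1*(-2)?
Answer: 56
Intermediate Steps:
n = 4 (n = 7/2 - (-3 - 1*(-2))/2 = 7/2 - (-3 + 2)/2 = 7/2 - ½*(-1) = 7/2 + ½ = 4)
s(D, c) = 1 (s(D, c) = 5 - 1*4 = 5 - 4 = 1)
r(H) = 2*H*(1 + H) (r(H) = (H + 1)*(H + H) = (1 + H)*(2*H) = 2*H*(1 + H))
(-228 + r(-10)) + 104 = (-228 + 2*(-10)*(1 - 10)) + 104 = (-228 + 2*(-10)*(-9)) + 104 = (-228 + 180) + 104 = -48 + 104 = 56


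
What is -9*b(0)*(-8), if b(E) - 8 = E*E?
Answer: 576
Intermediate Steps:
b(E) = 8 + E**2 (b(E) = 8 + E*E = 8 + E**2)
-9*b(0)*(-8) = -9*(8 + 0**2)*(-8) = -9*(8 + 0)*(-8) = -9*8*(-8) = -72*(-8) = 576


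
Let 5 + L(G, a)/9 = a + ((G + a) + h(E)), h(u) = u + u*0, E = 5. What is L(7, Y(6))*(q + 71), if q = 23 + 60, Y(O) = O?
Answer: 26334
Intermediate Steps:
h(u) = u (h(u) = u + 0 = u)
L(G, a) = 9*G + 18*a (L(G, a) = -45 + 9*(a + ((G + a) + 5)) = -45 + 9*(a + (5 + G + a)) = -45 + 9*(5 + G + 2*a) = -45 + (45 + 9*G + 18*a) = 9*G + 18*a)
q = 83
L(7, Y(6))*(q + 71) = (9*7 + 18*6)*(83 + 71) = (63 + 108)*154 = 171*154 = 26334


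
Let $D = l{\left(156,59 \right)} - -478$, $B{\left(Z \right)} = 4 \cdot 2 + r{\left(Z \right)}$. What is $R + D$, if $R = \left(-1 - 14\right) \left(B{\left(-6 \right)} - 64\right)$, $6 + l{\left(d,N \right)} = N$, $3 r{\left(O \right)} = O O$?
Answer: $1191$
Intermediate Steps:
$r{\left(O \right)} = \frac{O^{2}}{3}$ ($r{\left(O \right)} = \frac{O O}{3} = \frac{O^{2}}{3}$)
$l{\left(d,N \right)} = -6 + N$
$B{\left(Z \right)} = 8 + \frac{Z^{2}}{3}$ ($B{\left(Z \right)} = 4 \cdot 2 + \frac{Z^{2}}{3} = 8 + \frac{Z^{2}}{3}$)
$R = 660$ ($R = \left(-1 - 14\right) \left(\left(8 + \frac{\left(-6\right)^{2}}{3}\right) - 64\right) = - 15 \left(\left(8 + \frac{1}{3} \cdot 36\right) - 64\right) = - 15 \left(\left(8 + 12\right) - 64\right) = - 15 \left(20 - 64\right) = \left(-15\right) \left(-44\right) = 660$)
$D = 531$ ($D = \left(-6 + 59\right) - -478 = 53 + 478 = 531$)
$R + D = 660 + 531 = 1191$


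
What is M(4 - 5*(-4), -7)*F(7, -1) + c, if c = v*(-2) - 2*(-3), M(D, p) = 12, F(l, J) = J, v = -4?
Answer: 2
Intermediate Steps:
c = 14 (c = -4*(-2) - 2*(-3) = 8 + 6 = 14)
M(4 - 5*(-4), -7)*F(7, -1) + c = 12*(-1) + 14 = -12 + 14 = 2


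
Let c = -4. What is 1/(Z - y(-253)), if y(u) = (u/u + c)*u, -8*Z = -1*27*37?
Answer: -8/5073 ≈ -0.0015770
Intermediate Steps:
Z = 999/8 (Z = -(-1*27)*37/8 = -(-27)*37/8 = -⅛*(-999) = 999/8 ≈ 124.88)
y(u) = -3*u (y(u) = (u/u - 4)*u = (1 - 4)*u = -3*u)
1/(Z - y(-253)) = 1/(999/8 - (-3)*(-253)) = 1/(999/8 - 1*759) = 1/(999/8 - 759) = 1/(-5073/8) = -8/5073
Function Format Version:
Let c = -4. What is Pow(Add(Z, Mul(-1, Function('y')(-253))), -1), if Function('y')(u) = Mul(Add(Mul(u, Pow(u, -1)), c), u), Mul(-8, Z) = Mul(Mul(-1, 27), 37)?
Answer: Rational(-8, 5073) ≈ -0.0015770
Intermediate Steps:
Z = Rational(999, 8) (Z = Mul(Rational(-1, 8), Mul(Mul(-1, 27), 37)) = Mul(Rational(-1, 8), Mul(-27, 37)) = Mul(Rational(-1, 8), -999) = Rational(999, 8) ≈ 124.88)
Function('y')(u) = Mul(-3, u) (Function('y')(u) = Mul(Add(Mul(u, Pow(u, -1)), -4), u) = Mul(Add(1, -4), u) = Mul(-3, u))
Pow(Add(Z, Mul(-1, Function('y')(-253))), -1) = Pow(Add(Rational(999, 8), Mul(-1, Mul(-3, -253))), -1) = Pow(Add(Rational(999, 8), Mul(-1, 759)), -1) = Pow(Add(Rational(999, 8), -759), -1) = Pow(Rational(-5073, 8), -1) = Rational(-8, 5073)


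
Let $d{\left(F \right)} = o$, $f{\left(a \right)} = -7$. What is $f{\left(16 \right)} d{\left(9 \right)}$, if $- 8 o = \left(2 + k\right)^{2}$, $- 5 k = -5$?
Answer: $\frac{63}{8} \approx 7.875$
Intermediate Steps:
$k = 1$ ($k = \left(- \frac{1}{5}\right) \left(-5\right) = 1$)
$o = - \frac{9}{8}$ ($o = - \frac{\left(2 + 1\right)^{2}}{8} = - \frac{3^{2}}{8} = \left(- \frac{1}{8}\right) 9 = - \frac{9}{8} \approx -1.125$)
$d{\left(F \right)} = - \frac{9}{8}$
$f{\left(16 \right)} d{\left(9 \right)} = \left(-7\right) \left(- \frac{9}{8}\right) = \frac{63}{8}$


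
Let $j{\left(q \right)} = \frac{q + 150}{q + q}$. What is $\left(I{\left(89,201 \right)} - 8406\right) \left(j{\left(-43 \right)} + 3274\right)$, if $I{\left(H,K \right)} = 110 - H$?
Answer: $- \frac{54884115}{2} \approx -2.7442 \cdot 10^{7}$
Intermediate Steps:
$j{\left(q \right)} = \frac{150 + q}{2 q}$
$\left(I{\left(89,201 \right)} - 8406\right) \left(j{\left(-43 \right)} + 3274\right) = \left(\left(110 - 89\right) - 8406\right) \left(\frac{150 - 43}{2 \left(-43\right)} + 3274\right) = \left(\left(110 - 89\right) - 8406\right) \left(\frac{1}{2} \left(- \frac{1}{43}\right) 107 + 3274\right) = \left(21 - 8406\right) \left(- \frac{107}{86} + 3274\right) = \left(-8385\right) \frac{281457}{86} = - \frac{54884115}{2}$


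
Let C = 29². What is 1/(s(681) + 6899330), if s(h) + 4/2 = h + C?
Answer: 1/6900850 ≈ 1.4491e-7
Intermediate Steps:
C = 841
s(h) = 839 + h (s(h) = -2 + (h + 841) = -2 + (841 + h) = 839 + h)
1/(s(681) + 6899330) = 1/((839 + 681) + 6899330) = 1/(1520 + 6899330) = 1/6900850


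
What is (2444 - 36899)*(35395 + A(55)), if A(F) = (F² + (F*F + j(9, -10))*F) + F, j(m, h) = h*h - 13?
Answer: -7222973925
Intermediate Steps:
j(m, h) = -13 + h² (j(m, h) = h² - 13 = -13 + h²)
A(F) = F + F² + F*(87 + F²) (A(F) = (F² + (F*F + (-13 + (-10)²))*F) + F = (F² + (F² + (-13 + 100))*F) + F = (F² + (F² + 87)*F) + F = (F² + (87 + F²)*F) + F = (F² + F*(87 + F²)) + F = F + F² + F*(87 + F²))
(2444 - 36899)*(35395 + A(55)) = (2444 - 36899)*(35395 + 55*(88 + 55 + 55²)) = -34455*(35395 + 55*(88 + 55 + 3025)) = -34455*(35395 + 55*3168) = -34455*(35395 + 174240) = -34455*209635 = -7222973925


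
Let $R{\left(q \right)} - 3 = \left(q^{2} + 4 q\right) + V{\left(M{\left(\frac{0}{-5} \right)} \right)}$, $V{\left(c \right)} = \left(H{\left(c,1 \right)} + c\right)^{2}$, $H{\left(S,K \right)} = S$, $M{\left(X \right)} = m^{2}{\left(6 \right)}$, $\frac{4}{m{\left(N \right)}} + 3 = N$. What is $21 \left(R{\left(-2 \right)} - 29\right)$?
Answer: $- \frac{9842}{27} \approx -364.52$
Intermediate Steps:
$m{\left(N \right)} = \frac{4}{-3 + N}$
$M{\left(X \right)} = \frac{16}{9}$ ($M{\left(X \right)} = \left(\frac{4}{-3 + 6}\right)^{2} = \left(\frac{4}{3}\right)^{2} = \frac{16}{9}$)
$V{\left(c \right)} = 4 c^{2}$ ($V{\left(c \right)} = \left(c + c\right)^{2} = \left(2 c\right)^{2} = 4 c^{2}$)
$R{\left(q \right)} = \frac{1267}{81} + q^{2} + 4 q$ ($R{\left(q \right)} = 3 + \left(\left(q^{2} + 4 q\right) + 4 \left(\frac{16}{9}\right)^{2}\right) = 3 + \left(\left(q^{2} + 4 q\right) + 4 \cdot \frac{256}{81}\right) = 3 + \left(\left(q^{2} + 4 q\right) + \frac{1024}{81}\right) = 3 + \left(\frac{1024}{81} + q^{2} + 4 q\right) = \frac{1267}{81} + q^{2} + 4 q$)
$21 \left(R{\left(-2 \right)} - 29\right) = 21 \left(\left(\frac{1267}{81} + \left(-2\right)^{2} + 4 \left(-2\right)\right) - 29\right) = 21 \left(\left(\frac{1267}{81} + 4 - 8\right) - 29\right) = 21 \left(\frac{943}{81} - 29\right) = 21 \left(- \frac{1406}{81}\right) = - \frac{9842}{27}$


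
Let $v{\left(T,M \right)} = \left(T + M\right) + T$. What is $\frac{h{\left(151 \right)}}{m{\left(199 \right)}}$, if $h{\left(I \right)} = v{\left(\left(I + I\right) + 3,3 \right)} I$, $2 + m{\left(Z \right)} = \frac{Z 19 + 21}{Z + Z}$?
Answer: $\frac{18420037}{1503} \approx 12256.0$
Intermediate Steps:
$m{\left(Z \right)} = -2 + \frac{21 + 19 Z}{2 Z}$ ($m{\left(Z \right)} = -2 + \frac{Z 19 + 21}{Z + Z} = -2 + \frac{19 Z + 21}{2 Z} = -2 + \left(21 + 19 Z\right) \frac{1}{2 Z} = -2 + \frac{21 + 19 Z}{2 Z}$)
$v{\left(T,M \right)} = M + 2 T$ ($v{\left(T,M \right)} = \left(M + T\right) + T = M + 2 T$)
$h{\left(I \right)} = I \left(9 + 4 I\right)$ ($h{\left(I \right)} = \left(3 + 2 \left(\left(I + I\right) + 3\right)\right) I = \left(3 + 2 \left(2 I + 3\right)\right) I = \left(3 + 2 \left(3 + 2 I\right)\right) I = \left(3 + \left(6 + 4 I\right)\right) I = \left(9 + 4 I\right) I = I \left(9 + 4 I\right)$)
$\frac{h{\left(151 \right)}}{m{\left(199 \right)}} = \frac{151 \left(9 + 4 \cdot 151\right)}{\frac{3}{2} \cdot \frac{1}{199} \left(7 + 5 \cdot 199\right)} = \frac{151 \left(9 + 604\right)}{\frac{3}{2} \cdot \frac{1}{199} \left(7 + 995\right)} = \frac{151 \cdot 613}{\frac{3}{2} \cdot \frac{1}{199} \cdot 1002} = \frac{92563}{\frac{1503}{199}} = 92563 \cdot \frac{199}{1503} = \frac{18420037}{1503}$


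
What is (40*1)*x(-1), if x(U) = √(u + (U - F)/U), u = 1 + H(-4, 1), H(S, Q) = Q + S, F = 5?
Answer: 80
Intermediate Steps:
u = -2 (u = 1 + (1 - 4) = 1 - 3 = -2)
x(U) = √(-2 + (-5 + U)/U) (x(U) = √(-2 + (U - 1*5)/U) = √(-2 + (U - 5)/U) = √(-2 + (-5 + U)/U))
(40*1)*x(-1) = (40*1)*√((-5 - 1*(-1))/(-1)) = 40*√(-(-5 + 1)) = 40*√(-1*(-4)) = 40*√4 = 40*2 = 80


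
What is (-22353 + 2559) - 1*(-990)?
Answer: -18804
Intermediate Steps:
(-22353 + 2559) - 1*(-990) = -19794 + 990 = -18804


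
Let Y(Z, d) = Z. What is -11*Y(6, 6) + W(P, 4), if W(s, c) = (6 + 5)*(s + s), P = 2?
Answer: -22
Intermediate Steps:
W(s, c) = 22*s (W(s, c) = 11*(2*s) = 22*s)
-11*Y(6, 6) + W(P, 4) = -11*6 + 22*2 = -66 + 44 = -22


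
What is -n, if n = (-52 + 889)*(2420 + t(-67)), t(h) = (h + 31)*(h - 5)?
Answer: -4195044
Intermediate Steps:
t(h) = (-5 + h)*(31 + h) (t(h) = (31 + h)*(-5 + h) = (-5 + h)*(31 + h))
n = 4195044 (n = (-52 + 889)*(2420 + (-155 + (-67)**2 + 26*(-67))) = 837*(2420 + (-155 + 4489 - 1742)) = 837*(2420 + 2592) = 837*5012 = 4195044)
-n = -1*4195044 = -4195044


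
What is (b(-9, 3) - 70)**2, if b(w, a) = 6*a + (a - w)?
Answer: 1600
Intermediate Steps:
b(w, a) = -w + 7*a
(b(-9, 3) - 70)**2 = ((-1*(-9) + 7*3) - 70)**2 = ((9 + 21) - 70)**2 = (30 - 70)**2 = (-40)**2 = 1600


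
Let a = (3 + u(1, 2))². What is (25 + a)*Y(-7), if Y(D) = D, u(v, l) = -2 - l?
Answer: -182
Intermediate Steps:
a = 1 (a = (3 + (-2 - 1*2))² = (3 + (-2 - 2))² = (3 - 4)² = (-1)² = 1)
(25 + a)*Y(-7) = (25 + 1)*(-7) = 26*(-7) = -182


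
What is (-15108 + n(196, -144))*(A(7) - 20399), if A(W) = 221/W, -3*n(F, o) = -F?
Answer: 2144663072/7 ≈ 3.0638e+8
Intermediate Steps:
n(F, o) = F/3 (n(F, o) = -(-1)*F/3 = F/3)
(-15108 + n(196, -144))*(A(7) - 20399) = (-15108 + (1/3)*196)*(221/7 - 20399) = (-15108 + 196/3)*(221*(1/7) - 20399) = -45128*(221/7 - 20399)/3 = -45128/3*(-142572/7) = 2144663072/7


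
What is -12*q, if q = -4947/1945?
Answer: 59364/1945 ≈ 30.521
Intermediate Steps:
q = -4947/1945 (q = -4947*1/1945 = -4947/1945 ≈ -2.5434)
-12*q = -12*(-4947/1945) = 59364/1945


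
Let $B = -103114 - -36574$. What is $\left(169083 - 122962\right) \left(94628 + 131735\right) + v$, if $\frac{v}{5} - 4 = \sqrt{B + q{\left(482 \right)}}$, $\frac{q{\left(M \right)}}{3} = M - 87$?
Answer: $10440087943 + 5 i \sqrt{65355} \approx 1.044 \cdot 10^{10} + 1278.2 i$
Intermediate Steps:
$q{\left(M \right)} = -261 + 3 M$ ($q{\left(M \right)} = 3 \left(M - 87\right) = 3 \left(-87 + M\right) = -261 + 3 M$)
$B = -66540$ ($B = -103114 + 36574 = -66540$)
$v = 20 + 5 i \sqrt{65355}$ ($v = 20 + 5 \sqrt{-66540 + \left(-261 + 3 \cdot 482\right)} = 20 + 5 \sqrt{-66540 + \left(-261 + 1446\right)} = 20 + 5 \sqrt{-66540 + 1185} = 20 + 5 \sqrt{-65355} = 20 + 5 i \sqrt{65355} \approx 20.0 + 1278.2 i$)
$\left(169083 - 122962\right) \left(94628 + 131735\right) + v = \left(169083 - 122962\right) \left(94628 + 131735\right) + \left(20 + 5 i \sqrt{65355}\right) = 46121 \cdot 226363 + \left(20 + 5 i \sqrt{65355}\right) = 10440087923 + \left(20 + 5 i \sqrt{65355}\right) = 10440087943 + 5 i \sqrt{65355}$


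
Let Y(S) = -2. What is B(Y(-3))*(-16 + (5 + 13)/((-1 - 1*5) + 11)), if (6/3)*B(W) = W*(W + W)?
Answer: -248/5 ≈ -49.600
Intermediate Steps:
B(W) = W**2 (B(W) = (W*(W + W))/2 = (W*(2*W))/2 = (2*W**2)/2 = W**2)
B(Y(-3))*(-16 + (5 + 13)/((-1 - 1*5) + 11)) = (-2)**2*(-16 + (5 + 13)/((-1 - 1*5) + 11)) = 4*(-16 + 18/((-1 - 5) + 11)) = 4*(-16 + 18/(-6 + 11)) = 4*(-16 + 18/5) = 4*(-62/5) = -248/5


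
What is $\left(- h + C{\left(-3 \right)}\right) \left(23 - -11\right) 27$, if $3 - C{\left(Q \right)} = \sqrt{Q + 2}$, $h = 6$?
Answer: $-2754 - 918 i \approx -2754.0 - 918.0 i$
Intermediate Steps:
$C{\left(Q \right)} = 3 - \sqrt{2 + Q}$ ($C{\left(Q \right)} = 3 - \sqrt{Q + 2} = 3 - \sqrt{2 + Q}$)
$\left(- h + C{\left(-3 \right)}\right) \left(23 - -11\right) 27 = \left(\left(-1\right) 6 + \left(3 - \sqrt{2 - 3}\right)\right) \left(23 - -11\right) 27 = \left(-6 + \left(3 - \sqrt{-1}\right)\right) \left(23 + 11\right) 27 = \left(-6 + \left(3 - i\right)\right) 34 \cdot 27 = \left(-3 - i\right) 34 \cdot 27 = \left(-102 - 34 i\right) 27 = -2754 - 918 i$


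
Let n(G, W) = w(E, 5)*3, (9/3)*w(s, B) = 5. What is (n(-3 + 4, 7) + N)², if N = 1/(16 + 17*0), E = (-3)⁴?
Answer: 6561/256 ≈ 25.629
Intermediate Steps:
E = 81
w(s, B) = 5/3 (w(s, B) = (⅓)*5 = 5/3)
N = 1/16 (N = 1/(16 + 0) = 1/16 ≈ 0.062500)
n(G, W) = 5 (n(G, W) = (5/3)*3 = 5)
(n(-3 + 4, 7) + N)² = (5 + 1/16)² = (81/16)² = 6561/256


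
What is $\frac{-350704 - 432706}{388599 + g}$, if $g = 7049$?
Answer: $- \frac{391705}{197824} \approx -1.9801$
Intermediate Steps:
$\frac{-350704 - 432706}{388599 + g} = \frac{-350704 - 432706}{388599 + 7049} = - \frac{783410}{395648} = \left(-783410\right) \frac{1}{395648} = - \frac{391705}{197824}$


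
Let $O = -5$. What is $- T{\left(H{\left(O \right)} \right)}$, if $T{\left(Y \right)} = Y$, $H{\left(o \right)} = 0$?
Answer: $0$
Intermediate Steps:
$- T{\left(H{\left(O \right)} \right)} = \left(-1\right) 0 = 0$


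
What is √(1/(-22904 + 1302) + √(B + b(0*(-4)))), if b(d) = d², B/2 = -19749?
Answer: √(-21602 + 466646404*I*√39498)/21602 ≈ 9.9685 + 9.9685*I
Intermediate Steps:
B = -39498 (B = 2*(-19749) = -39498)
√(1/(-22904 + 1302) + √(B + b(0*(-4)))) = √(1/(-22904 + 1302) + √(-39498 + (0*(-4))²)) = √(1/(-21602) + √(-39498 + 0²)) = √(-1/21602 + √(-39498 + 0)) = √(-1/21602 + √(-39498)) = √(-1/21602 + I*√39498)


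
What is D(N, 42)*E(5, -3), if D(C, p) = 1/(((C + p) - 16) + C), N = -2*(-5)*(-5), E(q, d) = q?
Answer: -5/74 ≈ -0.067568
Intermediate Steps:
N = -50 (N = 10*(-5) = -50)
D(C, p) = 1/(-16 + p + 2*C) (D(C, p) = 1/((-16 + C + p) + C) = 1/(-16 + p + 2*C))
D(N, 42)*E(5, -3) = 5/(-16 + 42 + 2*(-50)) = 5/(-16 + 42 - 100) = 5/(-74) = -1/74*5 = -5/74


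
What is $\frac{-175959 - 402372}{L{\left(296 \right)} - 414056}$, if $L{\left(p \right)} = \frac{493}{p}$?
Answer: $\frac{19020664}{13617787} \approx 1.3968$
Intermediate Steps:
$\frac{-175959 - 402372}{L{\left(296 \right)} - 414056} = \frac{-175959 - 402372}{\frac{493}{296} - 414056} = - \frac{578331}{493 \cdot \frac{1}{296} - 414056} = - \frac{578331}{\frac{493}{296} - 414056} = - \frac{578331}{- \frac{122560083}{296}} = \left(-578331\right) \left(- \frac{296}{122560083}\right) = \frac{19020664}{13617787}$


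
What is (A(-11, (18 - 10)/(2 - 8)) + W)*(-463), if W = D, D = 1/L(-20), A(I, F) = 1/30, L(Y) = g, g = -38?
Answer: -926/285 ≈ -3.2491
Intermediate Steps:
L(Y) = -38
A(I, F) = 1/30
D = -1/38 (D = 1/(-38) = -1/38 ≈ -0.026316)
W = -1/38 ≈ -0.026316
(A(-11, (18 - 10)/(2 - 8)) + W)*(-463) = (1/30 - 1/38)*(-463) = (2/285)*(-463) = -926/285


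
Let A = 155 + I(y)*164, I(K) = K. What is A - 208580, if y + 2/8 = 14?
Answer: -206170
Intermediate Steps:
y = 55/4 (y = -1/4 + 14 = 55/4 ≈ 13.750)
A = 2410 (A = 155 + (55/4)*164 = 155 + 2255 = 2410)
A - 208580 = 2410 - 208580 = -206170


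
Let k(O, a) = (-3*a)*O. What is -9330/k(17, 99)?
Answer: 3110/1683 ≈ 1.8479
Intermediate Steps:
k(O, a) = -3*O*a
-9330/k(17, 99) = -9330/((-3*17*99)) = -9330/(-5049) = -9330*(-1/5049) = 3110/1683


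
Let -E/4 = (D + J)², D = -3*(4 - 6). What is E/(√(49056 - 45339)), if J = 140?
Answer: -85264*√413/1239 ≈ -1398.5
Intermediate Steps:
D = 6 (D = -3*(-2) = 6)
E = -85264 (E = -4*(6 + 140)² = -4*146² = -4*21316 = -85264)
E/(√(49056 - 45339)) = -85264/√(49056 - 45339) = -85264*√413/1239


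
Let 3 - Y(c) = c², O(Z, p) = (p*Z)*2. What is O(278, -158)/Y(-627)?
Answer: 43924/196563 ≈ 0.22346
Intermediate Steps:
O(Z, p) = 2*Z*p (O(Z, p) = (Z*p)*2 = 2*Z*p)
Y(c) = 3 - c²
O(278, -158)/Y(-627) = (2*278*(-158))/(3 - 1*(-627)²) = -87848/(3 - 1*393129) = -87848/(3 - 393129) = -87848/(-393126) = -87848*(-1/393126) = 43924/196563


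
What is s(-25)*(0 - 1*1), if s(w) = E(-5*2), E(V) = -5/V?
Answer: -½ ≈ -0.50000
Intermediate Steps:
s(w) = ½ (s(w) = -5/((-5*2)) = -5/(-10) = -5*(-⅒) = ½)
s(-25)*(0 - 1*1) = (0 - 1*1)/2 = (0 - 1)/2 = (½)*(-1) = -½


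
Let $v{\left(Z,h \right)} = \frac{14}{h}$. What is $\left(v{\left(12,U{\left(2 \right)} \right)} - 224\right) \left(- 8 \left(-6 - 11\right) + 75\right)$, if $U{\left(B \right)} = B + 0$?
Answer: $-45787$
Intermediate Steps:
$U{\left(B \right)} = B$
$\left(v{\left(12,U{\left(2 \right)} \right)} - 224\right) \left(- 8 \left(-6 - 11\right) + 75\right) = \left(\frac{14}{2} - 224\right) \left(- 8 \left(-6 - 11\right) + 75\right) = \left(14 \cdot \frac{1}{2} - 224\right) \left(\left(-8\right) \left(-17\right) + 75\right) = \left(7 - 224\right) \left(136 + 75\right) = \left(-217\right) 211 = -45787$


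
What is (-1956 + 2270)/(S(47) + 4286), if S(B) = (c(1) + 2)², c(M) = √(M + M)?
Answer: 168461/2302654 - 157*√2/2302654 ≈ 0.073063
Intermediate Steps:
c(M) = √2*√M (c(M) = √(2*M) = √2*√M)
S(B) = (2 + √2)² (S(B) = (√2*√1 + 2)² = (√2*1 + 2)² = (√2 + 2)² = (2 + √2)²)
(-1956 + 2270)/(S(47) + 4286) = (-1956 + 2270)/((2 + √2)² + 4286) = 314/(4286 + (2 + √2)²)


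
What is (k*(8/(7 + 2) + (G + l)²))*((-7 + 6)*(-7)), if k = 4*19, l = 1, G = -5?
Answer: 80864/9 ≈ 8984.9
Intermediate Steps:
k = 76
(k*(8/(7 + 2) + (G + l)²))*((-7 + 6)*(-7)) = (76*(8/(7 + 2) + (-5 + 1)²))*((-7 + 6)*(-7)) = (76*(8/9 + (-4)²))*(-1*(-7)) = (76*(8*(⅑) + 16))*7 = (76*(8/9 + 16))*7 = (76*(152/9))*7 = (11552/9)*7 = 80864/9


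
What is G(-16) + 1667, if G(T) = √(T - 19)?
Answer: 1667 + I*√35 ≈ 1667.0 + 5.9161*I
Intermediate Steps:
G(T) = √(-19 + T)
G(-16) + 1667 = √(-19 - 16) + 1667 = √(-35) + 1667 = I*√35 + 1667 = 1667 + I*√35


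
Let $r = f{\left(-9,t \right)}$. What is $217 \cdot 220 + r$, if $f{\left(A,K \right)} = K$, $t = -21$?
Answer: $47719$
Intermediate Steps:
$r = -21$
$217 \cdot 220 + r = 217 \cdot 220 - 21 = 47740 - 21 = 47719$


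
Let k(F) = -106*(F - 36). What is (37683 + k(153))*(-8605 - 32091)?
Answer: -1028835576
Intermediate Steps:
k(F) = 3816 - 106*F (k(F) = -106*(-36 + F) = 3816 - 106*F)
(37683 + k(153))*(-8605 - 32091) = (37683 + (3816 - 106*153))*(-8605 - 32091) = (37683 + (3816 - 16218))*(-40696) = (37683 - 12402)*(-40696) = 25281*(-40696) = -1028835576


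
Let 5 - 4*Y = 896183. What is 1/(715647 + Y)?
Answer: 2/983205 ≈ 2.0342e-6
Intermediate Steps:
Y = -448089/2 (Y = 5/4 - ¼*896183 = 5/4 - 896183/4 = -448089/2 ≈ -2.2404e+5)
1/(715647 + Y) = 1/(715647 - 448089/2) = 1/(983205/2) = 2/983205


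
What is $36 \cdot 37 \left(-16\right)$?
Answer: $-21312$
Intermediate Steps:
$36 \cdot 37 \left(-16\right) = 1332 \left(-16\right) = -21312$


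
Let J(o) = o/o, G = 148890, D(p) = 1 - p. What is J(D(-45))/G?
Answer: 1/148890 ≈ 6.7164e-6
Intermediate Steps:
J(o) = 1
J(D(-45))/G = 1/148890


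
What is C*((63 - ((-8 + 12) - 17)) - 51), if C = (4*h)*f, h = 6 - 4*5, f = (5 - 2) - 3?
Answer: 0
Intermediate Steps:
f = 0 (f = 3 - 3 = 0)
h = -14 (h = 6 - 20 = -14)
C = 0 (C = (4*(-14))*0 = -56*0 = 0)
C*((63 - ((-8 + 12) - 17)) - 51) = 0*((63 - ((-8 + 12) - 17)) - 51) = 0*((63 - (4 - 17)) - 51) = 0*((63 - 1*(-13)) - 51) = 0*((63 + 13) - 51) = 0*(76 - 51) = 0*25 = 0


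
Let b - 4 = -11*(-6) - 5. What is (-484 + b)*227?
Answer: -95113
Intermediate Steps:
b = 65 (b = 4 + (-11*(-6) - 5) = 4 + (66 - 5) = 4 + 61 = 65)
(-484 + b)*227 = (-484 + 65)*227 = -419*227 = -95113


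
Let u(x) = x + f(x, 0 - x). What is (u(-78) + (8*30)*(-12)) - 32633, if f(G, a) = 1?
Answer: -35590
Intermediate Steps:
u(x) = 1 + x (u(x) = x + 1 = 1 + x)
(u(-78) + (8*30)*(-12)) - 32633 = ((1 - 78) + (8*30)*(-12)) - 32633 = (-77 + 240*(-12)) - 32633 = (-77 - 2880) - 32633 = -2957 - 32633 = -35590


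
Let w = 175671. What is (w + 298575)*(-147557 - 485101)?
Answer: -300035525868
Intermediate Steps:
(w + 298575)*(-147557 - 485101) = (175671 + 298575)*(-147557 - 485101) = 474246*(-632658) = -300035525868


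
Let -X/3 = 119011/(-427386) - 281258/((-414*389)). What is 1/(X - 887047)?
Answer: -166253154/147475093666427 ≈ -1.1273e-6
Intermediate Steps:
X = -732170189/166253154 (X = -3*(119011/(-427386) - 281258/((-414*389))) = -3*(119011*(-1/427386) - 281258/(-161046)) = -3*(-119011/427386 - 281258*(-1/161046)) = -3*(-119011/427386 + 140629/80523) = -3*732170189/498759462 = -732170189/166253154 ≈ -4.4039)
1/(X - 887047) = 1/(-732170189/166253154 - 887047) = 1/(-147475093666427/166253154) = -166253154/147475093666427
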